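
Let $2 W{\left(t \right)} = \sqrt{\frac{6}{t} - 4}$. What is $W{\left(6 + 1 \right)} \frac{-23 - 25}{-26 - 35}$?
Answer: $\frac{24 i \sqrt{154}}{427} \approx 0.6975 i$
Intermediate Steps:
$W{\left(t \right)} = \frac{\sqrt{-4 + \frac{6}{t}}}{2}$ ($W{\left(t \right)} = \frac{\sqrt{\frac{6}{t} - 4}}{2} = \frac{\sqrt{-4 + \frac{6}{t}}}{2}$)
$W{\left(6 + 1 \right)} \frac{-23 - 25}{-26 - 35} = \frac{\sqrt{-4 + \frac{6}{6 + 1}}}{2} \frac{-23 - 25}{-26 - 35} = \frac{\sqrt{-4 + \frac{6}{7}}}{2} \left(- \frac{48}{-61}\right) = \frac{\sqrt{-4 + 6 \cdot \frac{1}{7}}}{2} \left(\left(-48\right) \left(- \frac{1}{61}\right)\right) = \frac{\sqrt{-4 + \frac{6}{7}}}{2} \cdot \frac{48}{61} = \frac{\sqrt{- \frac{22}{7}}}{2} \cdot \frac{48}{61} = \frac{\frac{1}{7} i \sqrt{154}}{2} \cdot \frac{48}{61} = \frac{i \sqrt{154}}{14} \cdot \frac{48}{61} = \frac{24 i \sqrt{154}}{427}$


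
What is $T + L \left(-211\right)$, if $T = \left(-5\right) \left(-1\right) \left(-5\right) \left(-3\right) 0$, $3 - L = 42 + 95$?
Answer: $28274$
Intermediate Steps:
$L = -134$ ($L = 3 - \left(42 + 95\right) = 3 - 137 = -134$)
$T = 0$ ($T = 5 \cdot 15 \cdot 0 = 5 \cdot 0 = 0$)
$T + L \left(-211\right) = 0 - -28274 = 0 + 28274 = 28274$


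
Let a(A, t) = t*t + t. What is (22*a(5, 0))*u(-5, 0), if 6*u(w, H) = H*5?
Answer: 0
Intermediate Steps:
a(A, t) = t + t² (a(A, t) = t² + t = t + t²)
u(w, H) = 5*H/6 (u(w, H) = (H*5)/6 = (5*H)/6 = 5*H/6)
(22*a(5, 0))*u(-5, 0) = (22*(0*(1 + 0)))*((⅚)*0) = (22*(0*1))*0 = (22*0)*0 = 0*0 = 0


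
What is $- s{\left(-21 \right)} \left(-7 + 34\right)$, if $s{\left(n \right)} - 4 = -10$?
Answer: $162$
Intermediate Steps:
$s{\left(n \right)} = -6$ ($s{\left(n \right)} = 4 - 10 = -6$)
$- s{\left(-21 \right)} \left(-7 + 34\right) = - \left(-6\right) \left(-7 + 34\right) = - \left(-6\right) 27 = \left(-1\right) \left(-162\right) = 162$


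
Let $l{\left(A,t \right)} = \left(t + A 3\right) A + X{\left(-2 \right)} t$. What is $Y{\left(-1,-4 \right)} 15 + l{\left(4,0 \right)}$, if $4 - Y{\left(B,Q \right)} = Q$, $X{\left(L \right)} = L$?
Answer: $168$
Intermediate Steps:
$Y{\left(B,Q \right)} = 4 - Q$
$l{\left(A,t \right)} = - 2 t + A \left(t + 3 A\right)$ ($l{\left(A,t \right)} = \left(t + A 3\right) A - 2 t = \left(t + 3 A\right) A - 2 t = A \left(t + 3 A\right) - 2 t = - 2 t + A \left(t + 3 A\right)$)
$Y{\left(-1,-4 \right)} 15 + l{\left(4,0 \right)} = \left(4 - -4\right) 15 + \left(\left(-2\right) 0 + 3 \cdot 4^{2} + 4 \cdot 0\right) = \left(4 + 4\right) 15 + \left(0 + 3 \cdot 16 + 0\right) = 8 \cdot 15 + \left(0 + 48 + 0\right) = 120 + 48 = 168$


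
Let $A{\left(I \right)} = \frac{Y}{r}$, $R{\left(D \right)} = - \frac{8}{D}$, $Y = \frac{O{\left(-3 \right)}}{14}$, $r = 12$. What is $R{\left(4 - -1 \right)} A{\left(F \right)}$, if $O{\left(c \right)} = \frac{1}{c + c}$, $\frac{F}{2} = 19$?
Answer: $\frac{1}{630} \approx 0.0015873$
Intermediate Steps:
$F = 38$ ($F = 2 \cdot 19 = 38$)
$O{\left(c \right)} = \frac{1}{2 c}$
$Y = - \frac{1}{84}$ ($Y = \frac{\frac{1}{2} \frac{1}{-3}}{14} = \frac{1}{2} \left(- \frac{1}{3}\right) \frac{1}{14} = \left(- \frac{1}{6}\right) \frac{1}{14} = - \frac{1}{84} \approx -0.011905$)
$A{\left(I \right)} = - \frac{1}{1008}$ ($A{\left(I \right)} = - \frac{1}{84 \cdot 12} = \left(- \frac{1}{84}\right) \frac{1}{12} = - \frac{1}{1008}$)
$R{\left(4 - -1 \right)} A{\left(F \right)} = - \frac{8}{4 - -1} \left(- \frac{1}{1008}\right) = - \frac{8}{4 + 1} \left(- \frac{1}{1008}\right) = - \frac{8}{5} \left(- \frac{1}{1008}\right) = \left(-8\right) \frac{1}{5} \left(- \frac{1}{1008}\right) = \left(- \frac{8}{5}\right) \left(- \frac{1}{1008}\right) = \frac{1}{630}$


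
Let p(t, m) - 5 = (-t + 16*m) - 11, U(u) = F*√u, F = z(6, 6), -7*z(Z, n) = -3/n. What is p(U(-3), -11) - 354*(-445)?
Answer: 157348 - I*√3/14 ≈ 1.5735e+5 - 0.12372*I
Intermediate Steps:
z(Z, n) = 3/(7*n) (z(Z, n) = -(-3)/(7*n) = 3/(7*n))
F = 1/14 (F = (3/7)/6 = (3/7)*(⅙) = 1/14 ≈ 0.071429)
U(u) = √u/14
p(t, m) = -6 - t + 16*m (p(t, m) = 5 + ((-t + 16*m) - 11) = 5 + (-11 - t + 16*m) = -6 - t + 16*m)
p(U(-3), -11) - 354*(-445) = (-6 - √(-3)/14 + 16*(-11)) - 354*(-445) = (-6 - I*√3/14 - 176) + 157530 = (-182 - I*√3/14) + 157530 = 157348 - I*√3/14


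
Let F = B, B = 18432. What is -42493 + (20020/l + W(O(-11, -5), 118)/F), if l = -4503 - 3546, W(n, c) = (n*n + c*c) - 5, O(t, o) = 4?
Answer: -700498107961/16484352 ≈ -42495.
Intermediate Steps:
W(n, c) = -5 + c² + n² (W(n, c) = (n² + c²) - 5 = (c² + n²) - 5 = -5 + c² + n²)
l = -8049
F = 18432
-42493 + (20020/l + W(O(-11, -5), 118)/F) = -42493 + (20020/(-8049) + (-5 + 118² + 4²)/18432) = -42493 + (20020*(-1/8049) + (-5 + 13924 + 16)*(1/18432)) = -42493 + (-20020/8049 + 13935*(1/18432)) = -42493 + (-20020/8049 + 4645/6144) = -42493 - 28538425/16484352 = -700498107961/16484352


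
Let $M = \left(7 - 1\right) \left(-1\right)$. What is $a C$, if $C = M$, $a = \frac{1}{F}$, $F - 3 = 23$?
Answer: $- \frac{3}{13} \approx -0.23077$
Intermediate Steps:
$F = 26$ ($F = 3 + 23 = 26$)
$a = \frac{1}{26} \approx 0.038462$
$M = -6$ ($M = 6 \left(-1\right) = -6$)
$C = -6$
$a C = \frac{1}{26} \left(-6\right) = - \frac{3}{13}$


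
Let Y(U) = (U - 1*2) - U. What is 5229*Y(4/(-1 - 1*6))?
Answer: -10458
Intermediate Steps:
Y(U) = -2 (Y(U) = (U - 2) - U = (-2 + U) - U = -2)
5229*Y(4/(-1 - 1*6)) = 5229*(-2) = -10458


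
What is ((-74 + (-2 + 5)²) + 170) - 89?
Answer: 16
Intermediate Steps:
((-74 + (-2 + 5)²) + 170) - 89 = ((-74 + 3²) + 170) - 89 = ((-74 + 9) + 170) - 89 = (-65 + 170) - 89 = 105 - 89 = 16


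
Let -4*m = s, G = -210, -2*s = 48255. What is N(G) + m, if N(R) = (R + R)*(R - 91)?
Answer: 1059615/8 ≈ 1.3245e+5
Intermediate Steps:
s = -48255/2 (s = -½*48255 = -48255/2 ≈ -24128.)
N(R) = 2*R*(-91 + R) (N(R) = (2*R)*(-91 + R) = 2*R*(-91 + R))
m = 48255/8 (m = -¼*(-48255/2) = 48255/8 ≈ 6031.9)
N(G) + m = 2*(-210)*(-91 - 210) + 48255/8 = 2*(-210)*(-301) + 48255/8 = 126420 + 48255/8 = 1059615/8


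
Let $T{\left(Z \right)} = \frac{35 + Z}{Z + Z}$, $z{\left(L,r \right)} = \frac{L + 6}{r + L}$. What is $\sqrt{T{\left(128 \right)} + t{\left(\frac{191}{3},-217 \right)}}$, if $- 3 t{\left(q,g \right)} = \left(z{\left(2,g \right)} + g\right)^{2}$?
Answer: $\frac{i \sqrt{1672202704917}}{10320} \approx 125.3 i$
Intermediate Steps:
$z{\left(L,r \right)} = \frac{6 + L}{L + r}$
$T{\left(Z \right)} = \frac{35 + Z}{2 Z}$
$t{\left(q,g \right)} = - \frac{\left(g + \frac{8}{2 + g}\right)^{2}}{3}$ ($t{\left(q,g \right)} = - \frac{\left(\frac{6 + 2}{2 + g} + g\right)^{2}}{3} = - \frac{\left(\frac{1}{2 + g} 8 + g\right)^{2}}{3} = - \frac{\left(\frac{8}{2 + g} + g\right)^{2}}{3} = - \frac{\left(g + \frac{8}{2 + g}\right)^{2}}{3}$)
$\sqrt{T{\left(128 \right)} + t{\left(\frac{191}{3},-217 \right)}} = \sqrt{\frac{35 + 128}{2 \cdot 128} - \frac{\left(8 - 217 \left(2 - 217\right)\right)^{2}}{3 \left(2 - 217\right)^{2}}} = \sqrt{\frac{1}{2} \cdot \frac{1}{128} \cdot 163 - \frac{\left(8 - -46655\right)^{2}}{3 \cdot 46225}} = \sqrt{\frac{163}{256} - \frac{\left(8 + 46655\right)^{2}}{138675}} = \sqrt{\frac{163}{256} - \frac{46663^{2}}{138675}} = \sqrt{\frac{163}{256} - \frac{1}{138675} \cdot 2177435569} = \sqrt{\frac{163}{256} - \frac{2177435569}{138675}} = \sqrt{- \frac{557400901639}{35500800}} = \frac{i \sqrt{1672202704917}}{10320}$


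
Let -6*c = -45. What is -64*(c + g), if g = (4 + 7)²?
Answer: -8224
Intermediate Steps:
g = 121 (g = 11² = 121)
c = 15/2 (c = -⅙*(-45) = 15/2 ≈ 7.5000)
-64*(c + g) = -64*(15/2 + 121) = -64*257/2 = -8224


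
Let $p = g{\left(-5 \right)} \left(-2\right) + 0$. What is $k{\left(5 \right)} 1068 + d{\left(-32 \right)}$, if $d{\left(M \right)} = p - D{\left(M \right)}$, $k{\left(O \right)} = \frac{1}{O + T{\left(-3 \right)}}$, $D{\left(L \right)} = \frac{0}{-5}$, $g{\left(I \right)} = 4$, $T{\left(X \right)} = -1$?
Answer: $259$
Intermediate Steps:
$D{\left(L \right)} = 0$ ($D{\left(L \right)} = 0 \left(- \frac{1}{5}\right) = 0$)
$p = -8$ ($p = 4 \left(-2\right) + 0 = -8 + 0 = -8$)
$k{\left(O \right)} = \frac{1}{-1 + O}$ ($k{\left(O \right)} = \frac{1}{O - 1} = \frac{1}{-1 + O}$)
$d{\left(M \right)} = -8$ ($d{\left(M \right)} = -8 - 0 = -8 + 0 = -8$)
$k{\left(5 \right)} 1068 + d{\left(-32 \right)} = \frac{1}{-1 + 5} \cdot 1068 - 8 = \frac{1}{4} \cdot 1068 - 8 = 267 - 8 = 259$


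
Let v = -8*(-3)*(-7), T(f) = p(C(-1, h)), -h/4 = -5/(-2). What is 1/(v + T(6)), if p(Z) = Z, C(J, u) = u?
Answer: -1/178 ≈ -0.0056180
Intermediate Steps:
h = -10 (h = -(-20)/(-2) = -(-20)*(-1)/2 = -4*5/2 = -10)
T(f) = -10
v = -168 (v = 24*(-7) = -168)
1/(v + T(6)) = 1/(-168 - 10) = 1/(-178) = -1/178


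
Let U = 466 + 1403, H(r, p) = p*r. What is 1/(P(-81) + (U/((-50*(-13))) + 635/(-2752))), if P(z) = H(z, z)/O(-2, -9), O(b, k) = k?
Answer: -894400/649652231 ≈ -0.0013767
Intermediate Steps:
U = 1869
P(z) = -z²/9 (P(z) = (z*z)/(-9) = z²*(-⅑) = -z²/9)
1/(P(-81) + (U/((-50*(-13))) + 635/(-2752))) = 1/(-⅑*(-81)² + (1869/((-50*(-13))) + 635/(-2752))) = 1/(-⅑*6561 + (1869/650 + 635*(-1/2752))) = 1/(-729 + (1869*(1/650) - 635/2752)) = 1/(-729 + (1869/650 - 635/2752)) = 1/(-729 + 2365369/894400) = 1/(-649652231/894400) = -894400/649652231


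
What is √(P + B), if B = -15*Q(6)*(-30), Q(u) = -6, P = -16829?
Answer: I*√19529 ≈ 139.75*I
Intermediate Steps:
B = -2700 (B = -15*(-6)*(-30) = 90*(-30) = -2700)
√(P + B) = √(-16829 - 2700) = √(-19529) = I*√19529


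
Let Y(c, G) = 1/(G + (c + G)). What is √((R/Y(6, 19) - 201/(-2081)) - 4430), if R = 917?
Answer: √155545508279/2081 ≈ 189.52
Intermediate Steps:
Y(c, G) = 1/(c + 2*G) (Y(c, G) = 1/(G + (G + c)) = 1/(c + 2*G))
√((R/Y(6, 19) - 201/(-2081)) - 4430) = √((917/(1/(6 + 2*19)) - 201/(-2081)) - 4430) = √((917/(1/(6 + 38)) - 201*(-1/2081)) - 4430) = √((917/(1/44) + 201/2081) - 4430) = √((917*44 + 201/2081) - 4430) = √((40348 + 201/2081) - 4430) = √(83964389/2081 - 4430) = √(74745559/2081) = √155545508279/2081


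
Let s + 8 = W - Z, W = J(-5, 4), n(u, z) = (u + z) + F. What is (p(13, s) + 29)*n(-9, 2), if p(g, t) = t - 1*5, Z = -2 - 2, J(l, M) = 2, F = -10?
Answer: -374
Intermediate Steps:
n(u, z) = -10 + u + z (n(u, z) = (u + z) - 10 = -10 + u + z)
W = 2
Z = -4
s = -2 (s = -8 + (2 - 1*(-4)) = -8 + (2 + 4) = -8 + 6 = -2)
p(g, t) = -5 + t (p(g, t) = t - 5 = -5 + t)
(p(13, s) + 29)*n(-9, 2) = ((-5 - 2) + 29)*(-10 - 9 + 2) = (-7 + 29)*(-17) = 22*(-17) = -374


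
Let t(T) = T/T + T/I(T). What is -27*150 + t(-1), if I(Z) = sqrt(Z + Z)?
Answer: -4049 + I*sqrt(2)/2 ≈ -4049.0 + 0.70711*I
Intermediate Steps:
I(Z) = sqrt(2)*sqrt(Z) (I(Z) = sqrt(2*Z) = sqrt(2)*sqrt(Z))
t(T) = 1 + sqrt(2)*sqrt(T)/2 (t(T) = T/T + T/((sqrt(2)*sqrt(T))) = 1 + T*(sqrt(2)/(2*sqrt(T))) = 1 + sqrt(2)*sqrt(T)/2)
-27*150 + t(-1) = -27*150 + (1 + sqrt(2)*sqrt(-1)/2) = -4050 + (1 + sqrt(2)*I/2) = -4050 + (1 + I*sqrt(2)/2) = -4049 + I*sqrt(2)/2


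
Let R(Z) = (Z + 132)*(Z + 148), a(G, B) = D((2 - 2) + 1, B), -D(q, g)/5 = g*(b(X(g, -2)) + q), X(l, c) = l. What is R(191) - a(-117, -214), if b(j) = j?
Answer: 337407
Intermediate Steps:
D(q, g) = -5*g*(g + q)
a(G, B) = -5*B*(1 + B) (a(G, B) = -5*B*(B + ((2 - 2) + 1)) = -5*B*(B + (0 + 1)) = -5*B*(B + 1) = -5*B*(1 + B))
R(Z) = (132 + Z)*(148 + Z)
R(191) - a(-117, -214) = (19536 + 191**2 + 280*191) - (-5)*(-214)*(1 - 214) = (19536 + 36481 + 53480) - (-5)*(-214)*(-213) = 109497 - 1*(-227910) = 109497 + 227910 = 337407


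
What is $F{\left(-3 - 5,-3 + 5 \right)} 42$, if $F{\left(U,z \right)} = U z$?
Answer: $-672$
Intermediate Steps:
$F{\left(-3 - 5,-3 + 5 \right)} 42 = \left(-3 - 5\right) \left(-3 + 5\right) 42 = \left(-3 - 5\right) 2 \cdot 42 = \left(-8\right) 2 \cdot 42 = \left(-16\right) 42 = -672$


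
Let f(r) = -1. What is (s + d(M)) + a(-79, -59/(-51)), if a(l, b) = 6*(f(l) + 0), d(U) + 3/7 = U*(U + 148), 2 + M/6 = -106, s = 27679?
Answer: 2461708/7 ≈ 3.5167e+5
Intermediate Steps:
M = -648 (M = -12 + 6*(-106) = -12 - 636 = -648)
d(U) = -3/7 + U*(148 + U) (d(U) = -3/7 + U*(U + 148) = -3/7 + U*(148 + U))
a(l, b) = -6 (a(l, b) = 6*(-1 + 0) = 6*(-1) = -6)
(s + d(M)) + a(-79, -59/(-51)) = (27679 + (-3/7 + (-648)**2 + 148*(-648))) - 6 = (27679 + (-3/7 + 419904 - 95904)) - 6 = (27679 + 2267997/7) - 6 = 2461750/7 - 6 = 2461708/7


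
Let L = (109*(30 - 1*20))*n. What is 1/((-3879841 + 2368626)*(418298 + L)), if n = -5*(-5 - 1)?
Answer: -1/681554942570 ≈ -1.4672e-12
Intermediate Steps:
n = 30 (n = -5*(-6) = 30)
L = 32700 (L = (109*(30 - 1*20))*30 = (109*(30 - 20))*30 = (109*10)*30 = 1090*30 = 32700)
1/((-3879841 + 2368626)*(418298 + L)) = 1/((-3879841 + 2368626)*(418298 + 32700)) = 1/(-1511215*450998) = 1/(-681554942570) = -1/681554942570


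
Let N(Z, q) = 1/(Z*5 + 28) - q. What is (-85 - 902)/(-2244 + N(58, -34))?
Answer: 44838/100397 ≈ 0.44661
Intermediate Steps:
N(Z, q) = 1/(28 + 5*Z) - q (N(Z, q) = 1/(5*Z + 28) - q = 1/(28 + 5*Z) - q)
(-85 - 902)/(-2244 + N(58, -34)) = (-85 - 902)/(-2244 + (1 - 28*(-34) - 5*58*(-34))/(28 + 5*58)) = -987/(-2244 + (1 + 952 + 9860)/(28 + 290)) = -987/(-2244 + 10813/318) = -987/(-702779/318) = -987*(-318/702779) = 44838/100397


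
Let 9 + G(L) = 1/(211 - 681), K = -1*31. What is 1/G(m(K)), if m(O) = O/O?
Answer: -470/4231 ≈ -0.11108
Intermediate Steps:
K = -31
m(O) = 1
G(L) = -4231/470 (G(L) = -9 + 1/(211 - 681) = -9 + 1/(-470) = -9 - 1/470 = -4231/470)
1/G(m(K)) = 1/(-4231/470) = -470/4231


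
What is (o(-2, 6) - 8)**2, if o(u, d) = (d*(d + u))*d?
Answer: 18496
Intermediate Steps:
o(u, d) = d**2*(d + u)
(o(-2, 6) - 8)**2 = (6**2*(6 - 2) - 8)**2 = (36*4 - 8)**2 = (144 - 8)**2 = 136**2 = 18496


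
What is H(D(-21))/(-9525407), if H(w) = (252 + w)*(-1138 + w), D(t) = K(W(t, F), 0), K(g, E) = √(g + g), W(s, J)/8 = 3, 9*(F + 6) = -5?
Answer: 286728/9525407 + 3544*√3/9525407 ≈ 0.030746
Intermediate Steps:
F = -59/9 (F = -6 + (⅑)*(-5) = -6 - 5/9 = -59/9 ≈ -6.5556)
W(s, J) = 24 (W(s, J) = 8*3 = 24)
K(g, E) = √2*√g (K(g, E) = √(2*g) = √2*√g)
D(t) = 4*√3 (D(t) = √2*√24 = √2*(2*√6) = 4*√3)
H(w) = (-1138 + w)*(252 + w)
H(D(-21))/(-9525407) = (-286776 + (4*√3)² - 3544*√3)/(-9525407) = (-286776 + 48 - 3544*√3)*(-1/9525407) = (-286728 - 3544*√3)*(-1/9525407) = 286728/9525407 + 3544*√3/9525407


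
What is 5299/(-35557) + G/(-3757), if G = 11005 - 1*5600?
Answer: -212093928/133587649 ≈ -1.5877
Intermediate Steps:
G = 5405 (G = 11005 - 5600 = 5405)
5299/(-35557) + G/(-3757) = 5299/(-35557) + 5405/(-3757) = 5299*(-1/35557) + 5405*(-1/3757) = -5299/35557 - 5405/3757 = -212093928/133587649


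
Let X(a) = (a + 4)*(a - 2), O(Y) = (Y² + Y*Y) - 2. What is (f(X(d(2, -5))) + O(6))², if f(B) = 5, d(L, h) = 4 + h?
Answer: 5625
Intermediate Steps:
O(Y) = -2 + 2*Y² (O(Y) = (Y² + Y²) - 2 = 2*Y² - 2 = -2 + 2*Y²)
X(a) = (-2 + a)*(4 + a) (X(a) = (4 + a)*(-2 + a) = (-2 + a)*(4 + a))
(f(X(d(2, -5))) + O(6))² = (5 + (-2 + 2*6²))² = (5 + (-2 + 2*36))² = (5 + (-2 + 72))² = (5 + 70)² = 75² = 5625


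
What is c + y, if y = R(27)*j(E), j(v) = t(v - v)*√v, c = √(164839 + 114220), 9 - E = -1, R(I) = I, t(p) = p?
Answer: √279059 ≈ 528.26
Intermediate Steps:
E = 10 (E = 9 - 1*(-1) = 9 + 1 = 10)
c = √279059 ≈ 528.26
j(v) = 0 (j(v) = (v - v)*√v = 0*√v = 0)
y = 0 (y = 27*0 = 0)
c + y = √279059 + 0 = √279059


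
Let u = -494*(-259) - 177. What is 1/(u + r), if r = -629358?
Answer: -1/501589 ≈ -1.9937e-6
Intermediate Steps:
u = 127769 (u = 127946 - 177 = 127769)
1/(u + r) = 1/(127769 - 629358) = 1/(-501589) = -1/501589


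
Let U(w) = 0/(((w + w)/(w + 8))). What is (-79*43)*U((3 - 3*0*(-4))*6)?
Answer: 0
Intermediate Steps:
U(w) = 0 (U(w) = 0/(((2*w)/(8 + w))) = 0/((2*w/(8 + w))) = 0*((8 + w)/(2*w)) = 0)
(-79*43)*U((3 - 3*0*(-4))*6) = -79*43*0 = -3397*0 = 0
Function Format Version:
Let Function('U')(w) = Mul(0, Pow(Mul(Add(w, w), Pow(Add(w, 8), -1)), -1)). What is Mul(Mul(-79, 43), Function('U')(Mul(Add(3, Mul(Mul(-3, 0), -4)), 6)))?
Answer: 0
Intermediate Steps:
Function('U')(w) = 0 (Function('U')(w) = Mul(0, Pow(Mul(Mul(2, w), Pow(Add(8, w), -1)), -1)) = Mul(0, Pow(Mul(2, w, Pow(Add(8, w), -1)), -1)) = Mul(0, Mul(Rational(1, 2), Pow(w, -1), Add(8, w))) = 0)
Mul(Mul(-79, 43), Function('U')(Mul(Add(3, Mul(Mul(-3, 0), -4)), 6))) = Mul(Mul(-79, 43), 0) = Mul(-3397, 0) = 0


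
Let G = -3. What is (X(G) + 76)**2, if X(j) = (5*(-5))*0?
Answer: 5776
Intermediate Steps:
X(j) = 0 (X(j) = -25*0 = 0)
(X(G) + 76)**2 = (0 + 76)**2 = 76**2 = 5776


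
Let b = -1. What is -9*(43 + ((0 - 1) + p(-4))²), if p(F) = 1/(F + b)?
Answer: -9999/25 ≈ -399.96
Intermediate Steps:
p(F) = 1/(-1 + F) (p(F) = 1/(F - 1) = 1/(-1 + F))
-9*(43 + ((0 - 1) + p(-4))²) = -9*(43 + ((0 - 1) + 1/(-1 - 4))²) = -9*(43 + (-1 + 1/(-5))²) = -9*(43 + (-1 - ⅕)²) = -9*(43 + (-6/5)²) = -9*(43 + 36/25) = -9*1111/25 = -9999/25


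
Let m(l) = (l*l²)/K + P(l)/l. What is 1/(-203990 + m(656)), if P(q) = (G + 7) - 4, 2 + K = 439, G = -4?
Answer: 286672/126710851179 ≈ 2.2624e-6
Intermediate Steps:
K = 437 (K = -2 + 439 = 437)
P(q) = -1 (P(q) = (-4 + 7) - 4 = 3 - 4 = -1)
m(l) = -1/l + l³/437 (m(l) = (l*l²)/437 - 1/l = l³*(1/437) - 1/l = l³/437 - 1/l = -1/l + l³/437)
1/(-203990 + m(656)) = 1/(-203990 + (1/437)*(-437 + 656⁴)/656) = 1/(-203990 + (1/437)*(1/656)*(-437 + 185189072896)) = 1/(-203990 + (1/437)*(1/656)*185189072459) = 1/(-203990 + 185189072459/286672) = 1/(126710851179/286672) = 286672/126710851179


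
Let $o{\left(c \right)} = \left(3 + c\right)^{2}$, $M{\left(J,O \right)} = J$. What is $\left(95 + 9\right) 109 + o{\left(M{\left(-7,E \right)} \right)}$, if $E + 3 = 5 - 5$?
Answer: $11352$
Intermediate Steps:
$E = -3$ ($E = -3 + \left(5 - 5\right) = -3 + 0 = -3$)
$\left(95 + 9\right) 109 + o{\left(M{\left(-7,E \right)} \right)} = \left(95 + 9\right) 109 + \left(3 - 7\right)^{2} = 104 \cdot 109 + \left(-4\right)^{2} = 11336 + 16 = 11352$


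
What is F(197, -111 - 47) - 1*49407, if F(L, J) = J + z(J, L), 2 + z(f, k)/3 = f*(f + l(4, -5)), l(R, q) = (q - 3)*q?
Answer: 6361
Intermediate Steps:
l(R, q) = q*(-3 + q) (l(R, q) = (-3 + q)*q = q*(-3 + q))
z(f, k) = -6 + 3*f*(40 + f) (z(f, k) = -6 + 3*(f*(f - 5*(-3 - 5))) = -6 + 3*(f*(f - 5*(-8))) = -6 + 3*(f*(f + 40)) = -6 + 3*(f*(40 + f)) = -6 + 3*f*(40 + f))
F(L, J) = -6 + 3*J² + 121*J (F(L, J) = J + (-6 + 3*J² + 120*J) = -6 + 3*J² + 121*J)
F(197, -111 - 47) - 1*49407 = (-6 + 3*(-111 - 47)² + 121*(-111 - 47)) - 1*49407 = (-6 + 3*(-158)² + 121*(-158)) - 49407 = (-6 + 3*24964 - 19118) - 49407 = (-6 + 74892 - 19118) - 49407 = 55768 - 49407 = 6361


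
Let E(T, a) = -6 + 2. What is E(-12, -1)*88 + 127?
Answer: -225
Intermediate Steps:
E(T, a) = -4
E(-12, -1)*88 + 127 = -4*88 + 127 = -352 + 127 = -225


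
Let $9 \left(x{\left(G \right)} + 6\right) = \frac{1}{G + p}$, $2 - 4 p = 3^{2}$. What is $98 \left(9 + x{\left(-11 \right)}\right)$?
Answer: $\frac{134554}{459} \approx 293.15$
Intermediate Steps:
$p = - \frac{7}{4}$ ($p = \frac{1}{2} - \frac{3^{2}}{4} = \frac{1}{2} - \frac{9}{4} = - \frac{7}{4} \approx -1.75$)
$x{\left(G \right)} = -6 + \frac{1}{9 \left(- \frac{7}{4} + G\right)}$ ($x{\left(G \right)} = -6 + \frac{1}{9 \left(G - \frac{7}{4}\right)} = -6 + \frac{1}{9 \left(- \frac{7}{4} + G\right)}$)
$98 \left(9 + x{\left(-11 \right)}\right) = 98 \left(9 + \frac{2 \left(191 - -1188\right)}{9 \left(-7 + 4 \left(-11\right)\right)}\right) = 98 \left(9 + \frac{2 \left(191 + 1188\right)}{9 \left(-7 - 44\right)}\right) = 98 \left(9 + \frac{2}{9} \frac{1}{-51} \cdot 1379\right) = 98 \left(9 + \frac{2}{9} \left(- \frac{1}{51}\right) 1379\right) = 98 \left(9 - \frac{2758}{459}\right) = 98 \cdot \frac{1373}{459} = \frac{134554}{459}$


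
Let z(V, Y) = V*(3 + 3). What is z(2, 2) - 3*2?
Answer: 6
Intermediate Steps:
z(V, Y) = 6*V (z(V, Y) = V*6 = 6*V)
z(2, 2) - 3*2 = 6*2 - 3*2 = 12 - 6 = 6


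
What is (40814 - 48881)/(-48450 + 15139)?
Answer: 8067/33311 ≈ 0.24217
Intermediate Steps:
(40814 - 48881)/(-48450 + 15139) = -8067/(-33311) = -8067*(-1/33311) = 8067/33311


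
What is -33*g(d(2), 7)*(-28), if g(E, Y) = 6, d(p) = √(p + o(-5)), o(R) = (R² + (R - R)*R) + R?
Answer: 5544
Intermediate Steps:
o(R) = R + R² (o(R) = (R² + 0*R) + R = (R² + 0) + R = R² + R = R + R²)
d(p) = √(20 + p) (d(p) = √(p - 5*(1 - 5)) = √(p - 5*(-4)) = √(p + 20) = √(20 + p))
-33*g(d(2), 7)*(-28) = -33*6*(-28) = -198*(-28) = 5544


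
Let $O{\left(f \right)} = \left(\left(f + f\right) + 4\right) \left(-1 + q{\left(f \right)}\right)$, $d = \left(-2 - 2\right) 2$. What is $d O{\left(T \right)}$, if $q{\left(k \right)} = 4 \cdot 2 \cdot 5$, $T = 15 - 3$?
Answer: $-8736$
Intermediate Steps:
$T = 12$ ($T = 15 - 3 = 12$)
$q{\left(k \right)} = 40$ ($q{\left(k \right)} = 8 \cdot 5 = 40$)
$d = -8$ ($d = \left(-4\right) 2 = -8$)
$O{\left(f \right)} = 156 + 78 f$ ($O{\left(f \right)} = \left(\left(f + f\right) + 4\right) \left(-1 + 40\right) = \left(2 f + 4\right) 39 = \left(4 + 2 f\right) 39 = 156 + 78 f$)
$d O{\left(T \right)} = - 8 \left(156 + 78 \cdot 12\right) = - 8 \left(156 + 936\right) = \left(-8\right) 1092 = -8736$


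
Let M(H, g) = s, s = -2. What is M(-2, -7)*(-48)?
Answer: 96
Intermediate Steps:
M(H, g) = -2
M(-2, -7)*(-48) = -2*(-48) = 96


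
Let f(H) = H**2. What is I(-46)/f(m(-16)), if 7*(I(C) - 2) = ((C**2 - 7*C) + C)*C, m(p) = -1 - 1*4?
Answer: -110018/175 ≈ -628.67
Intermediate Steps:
m(p) = -5 (m(p) = -1 - 4 = -5)
I(C) = 2 + C*(C**2 - 6*C)/7 (I(C) = 2 + (((C**2 - 7*C) + C)*C)/7 = 2 + ((C**2 - 6*C)*C)/7 = 2 + (C*(C**2 - 6*C))/7 = 2 + C*(C**2 - 6*C)/7)
I(-46)/f(m(-16)) = (2 - 6/7*(-46)**2 + (1/7)*(-46)**3)/((-5)**2) = (2 - 6/7*2116 + (1/7)*(-97336))/25 = (2 - 12696/7 - 97336/7)*(1/25) = -110018/7*1/25 = -110018/175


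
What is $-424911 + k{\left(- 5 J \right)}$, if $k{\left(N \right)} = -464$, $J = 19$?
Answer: $-425375$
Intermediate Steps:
$-424911 + k{\left(- 5 J \right)} = -424911 - 464 = -425375$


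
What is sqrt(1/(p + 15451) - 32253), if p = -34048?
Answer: I*sqrt(11154648754074)/18597 ≈ 179.59*I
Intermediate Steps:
sqrt(1/(p + 15451) - 32253) = sqrt(1/(-34048 + 15451) - 32253) = sqrt(1/(-18597) - 32253) = sqrt(-1/18597 - 32253) = sqrt(-599809042/18597) = I*sqrt(11154648754074)/18597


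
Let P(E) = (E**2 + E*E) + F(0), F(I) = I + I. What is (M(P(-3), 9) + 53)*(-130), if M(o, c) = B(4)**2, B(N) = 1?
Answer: -7020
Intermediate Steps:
F(I) = 2*I
P(E) = 2*E**2 (P(E) = (E**2 + E*E) + 2*0 = (E**2 + E**2) + 0 = 2*E**2 + 0 = 2*E**2)
M(o, c) = 1 (M(o, c) = 1**2 = 1)
(M(P(-3), 9) + 53)*(-130) = (1 + 53)*(-130) = 54*(-130) = -7020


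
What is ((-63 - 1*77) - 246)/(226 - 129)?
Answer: -386/97 ≈ -3.9794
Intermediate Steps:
((-63 - 1*77) - 246)/(226 - 129) = ((-63 - 77) - 246)/97 = (-140 - 246)*(1/97) = -386*1/97 = -386/97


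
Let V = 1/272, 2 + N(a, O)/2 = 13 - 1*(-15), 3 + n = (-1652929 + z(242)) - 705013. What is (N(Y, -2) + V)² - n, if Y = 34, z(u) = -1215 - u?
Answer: 174758078593/73984 ≈ 2.3621e+6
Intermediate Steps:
n = -2359402 (n = -3 + ((-1652929 + (-1215 - 1*242)) - 705013) = -3 + ((-1652929 + (-1215 - 242)) - 705013) = -3 + ((-1652929 - 1457) - 705013) = -3 + (-1654386 - 705013) = -3 - 2359399 = -2359402)
N(a, O) = 52 (N(a, O) = -4 + 2*(13 - 1*(-15)) = -4 + 2*(13 + 15) = -4 + 2*28 = -4 + 56 = 52)
V = 1/272 ≈ 0.0036765
(N(Y, -2) + V)² - n = (52 + 1/272)² - 1*(-2359402) = (14145/272)² + 2359402 = 200081025/73984 + 2359402 = 174758078593/73984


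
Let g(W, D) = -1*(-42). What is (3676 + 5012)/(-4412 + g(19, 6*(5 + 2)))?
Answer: -4344/2185 ≈ -1.9881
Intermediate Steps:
g(W, D) = 42
(3676 + 5012)/(-4412 + g(19, 6*(5 + 2))) = (3676 + 5012)/(-4412 + 42) = 8688/(-4370) = 8688*(-1/4370) = -4344/2185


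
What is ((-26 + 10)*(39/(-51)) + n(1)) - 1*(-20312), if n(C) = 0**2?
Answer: 345512/17 ≈ 20324.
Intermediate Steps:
n(C) = 0
((-26 + 10)*(39/(-51)) + n(1)) - 1*(-20312) = ((-26 + 10)*(39/(-51)) + 0) - 1*(-20312) = (-624*(-1)/51 + 0) + 20312 = (-16*(-13/17) + 0) + 20312 = (208/17 + 0) + 20312 = 208/17 + 20312 = 345512/17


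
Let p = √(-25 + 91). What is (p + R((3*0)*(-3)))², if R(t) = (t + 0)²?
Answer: 66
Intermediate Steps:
p = √66 ≈ 8.1240
R(t) = t²
(p + R((3*0)*(-3)))² = (√66 + ((3*0)*(-3))²)² = (√66 + (0*(-3))²)² = (√66 + 0²)² = (√66 + 0)² = (√66)² = 66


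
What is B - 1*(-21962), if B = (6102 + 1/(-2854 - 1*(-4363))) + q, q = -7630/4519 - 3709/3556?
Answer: 680456933494669/24248972076 ≈ 28061.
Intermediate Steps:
q = -43893251/16069564 (q = -7630*1/4519 - 3709*1/3556 = -7630/4519 - 3709/3556 = -43893251/16069564 ≈ -2.7315)
B = 147901008761557/24248972076 (B = (6102 + 1/(-2854 - 1*(-4363))) - 43893251/16069564 = (6102 + 1/(-2854 + 4363)) - 43893251/16069564 = (6102 + 1/1509) - 43893251/16069564 = 9207919/1509 - 43893251/16069564 = 147901008761557/24248972076 ≈ 6099.3)
B - 1*(-21962) = 147901008761557/24248972076 - 1*(-21962) = 147901008761557/24248972076 + 21962 = 680456933494669/24248972076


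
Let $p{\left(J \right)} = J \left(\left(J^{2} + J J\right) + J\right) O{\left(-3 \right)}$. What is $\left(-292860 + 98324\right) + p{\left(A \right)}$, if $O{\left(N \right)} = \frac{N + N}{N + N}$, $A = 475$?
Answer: $214374839$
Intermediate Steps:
$O{\left(N \right)} = 1$ ($O{\left(N \right)} = \frac{2 N}{2 N} = 2 N \frac{1}{2 N} = 1$)
$p{\left(J \right)} = J \left(J + 2 J^{2}\right)$ ($p{\left(J \right)} = J \left(\left(J^{2} + J J\right) + J\right) 1 = J \left(\left(J^{2} + J^{2}\right) + J\right) 1 = J \left(2 J^{2} + J\right) 1 = J \left(J + 2 J^{2}\right) 1 = J \left(J + 2 J^{2}\right)$)
$\left(-292860 + 98324\right) + p{\left(A \right)} = \left(-292860 + 98324\right) + 475^{2} \left(1 + 2 \cdot 475\right) = -194536 + 225625 \left(1 + 950\right) = -194536 + 225625 \cdot 951 = -194536 + 214569375 = 214374839$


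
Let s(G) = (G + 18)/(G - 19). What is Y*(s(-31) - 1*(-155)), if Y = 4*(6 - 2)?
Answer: 62104/25 ≈ 2484.2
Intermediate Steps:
s(G) = (18 + G)/(-19 + G)
Y = 16 (Y = 4*4 = 16)
Y*(s(-31) - 1*(-155)) = 16*((18 - 31)/(-19 - 31) - 1*(-155)) = 16*(-13/(-50) + 155) = 16*(-1/50*(-13) + 155) = 16*(13/50 + 155) = 16*(7763/50) = 62104/25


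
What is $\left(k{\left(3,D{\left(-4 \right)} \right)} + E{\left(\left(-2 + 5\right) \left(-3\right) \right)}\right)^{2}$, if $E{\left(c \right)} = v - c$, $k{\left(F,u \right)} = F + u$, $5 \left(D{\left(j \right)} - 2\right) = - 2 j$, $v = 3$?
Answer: $\frac{8649}{25} \approx 345.96$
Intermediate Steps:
$D{\left(j \right)} = 2 - \frac{2 j}{5}$ ($D{\left(j \right)} = 2 + \frac{\left(-2\right) j}{5} = 2 - \frac{2 j}{5}$)
$E{\left(c \right)} = 3 - c$
$\left(k{\left(3,D{\left(-4 \right)} \right)} + E{\left(\left(-2 + 5\right) \left(-3\right) \right)}\right)^{2} = \left(\left(3 + \left(2 - - \frac{8}{5}\right)\right) - \left(-3 + \left(-2 + 5\right) \left(-3\right)\right)\right)^{2} = \left(\left(3 + \left(2 + \frac{8}{5}\right)\right) - \left(-3 + 3 \left(-3\right)\right)\right)^{2} = \left(\left(3 + \frac{18}{5}\right) + \left(3 - -9\right)\right)^{2} = \left(\frac{33}{5} + \left(3 + 9\right)\right)^{2} = \left(\frac{33}{5} + 12\right)^{2} = \left(\frac{93}{5}\right)^{2} = \frac{8649}{25}$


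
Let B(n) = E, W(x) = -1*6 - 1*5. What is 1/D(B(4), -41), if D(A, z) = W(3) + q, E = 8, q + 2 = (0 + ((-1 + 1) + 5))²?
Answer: 1/12 ≈ 0.083333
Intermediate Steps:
q = 23 (q = -2 + (0 + ((-1 + 1) + 5))² = -2 + (0 + (0 + 5))² = -2 + (0 + 5)² = -2 + 5² = -2 + 25 = 23)
W(x) = -11 (W(x) = -6 - 5 = -11)
B(n) = 8
D(A, z) = 12 (D(A, z) = -11 + 23 = 12)
1/D(B(4), -41) = 1/12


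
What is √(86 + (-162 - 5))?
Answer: 9*I ≈ 9.0*I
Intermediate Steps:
√(86 + (-162 - 5)) = √(86 - 167) = √(-81) = 9*I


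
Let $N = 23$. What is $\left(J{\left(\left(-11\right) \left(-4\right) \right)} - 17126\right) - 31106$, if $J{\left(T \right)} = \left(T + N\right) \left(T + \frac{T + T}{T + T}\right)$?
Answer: $-45217$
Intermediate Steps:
$J{\left(T \right)} = \left(1 + T\right) \left(23 + T\right)$ ($J{\left(T \right)} = \left(T + 23\right) \left(T + \frac{T + T}{T + T}\right) = \left(23 + T\right) \left(T + \frac{2 T}{2 T}\right) = \left(23 + T\right) \left(T + 2 T \frac{1}{2 T}\right) = \left(23 + T\right) \left(T + 1\right) = \left(23 + T\right) \left(1 + T\right) = \left(1 + T\right) \left(23 + T\right)$)
$\left(J{\left(\left(-11\right) \left(-4\right) \right)} - 17126\right) - 31106 = \left(\left(23 + \left(\left(-11\right) \left(-4\right)\right)^{2} + 24 \left(\left(-11\right) \left(-4\right)\right)\right) - 17126\right) - 31106 = \left(\left(23 + 44^{2} + 24 \cdot 44\right) - 17126\right) - 31106 = \left(\left(23 + 1936 + 1056\right) - 17126\right) - 31106 = \left(3015 - 17126\right) - 31106 = -14111 - 31106 = -45217$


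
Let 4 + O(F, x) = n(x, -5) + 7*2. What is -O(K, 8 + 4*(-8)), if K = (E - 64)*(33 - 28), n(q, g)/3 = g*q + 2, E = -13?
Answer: -376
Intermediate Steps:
n(q, g) = 6 + 3*g*q (n(q, g) = 3*(g*q + 2) = 3*(2 + g*q) = 6 + 3*g*q)
K = -385 (K = (-13 - 64)*(33 - 28) = -77*5 = -385)
O(F, x) = 16 - 15*x (O(F, x) = -4 + ((6 + 3*(-5)*x) + 7*2) = -4 + ((6 - 15*x) + 14) = -4 + (20 - 15*x) = 16 - 15*x)
-O(K, 8 + 4*(-8)) = -(16 - 15*(8 + 4*(-8))) = -(16 - 15*(8 - 32)) = -(16 - 15*(-24)) = -(16 + 360) = -1*376 = -376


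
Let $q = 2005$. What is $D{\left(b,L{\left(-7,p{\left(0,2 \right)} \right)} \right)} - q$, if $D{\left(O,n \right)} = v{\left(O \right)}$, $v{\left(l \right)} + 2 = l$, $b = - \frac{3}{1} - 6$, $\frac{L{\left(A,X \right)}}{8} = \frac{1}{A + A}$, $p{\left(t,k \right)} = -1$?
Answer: $-2016$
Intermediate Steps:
$L{\left(A,X \right)} = \frac{4}{A}$ ($L{\left(A,X \right)} = \frac{8}{A + A} = \frac{8}{2 A} = 8 \frac{1}{2 A} = \frac{4}{A}$)
$b = -9$ ($b = \left(-3\right) 1 - 6 = -3 - 6 = -9$)
$v{\left(l \right)} = -2 + l$
$D{\left(O,n \right)} = -2 + O$
$D{\left(b,L{\left(-7,p{\left(0,2 \right)} \right)} \right)} - q = \left(-2 - 9\right) - 2005 = -11 - 2005 = -2016$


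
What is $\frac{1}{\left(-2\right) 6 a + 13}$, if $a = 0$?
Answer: $\frac{1}{13} \approx 0.076923$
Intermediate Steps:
$\frac{1}{\left(-2\right) 6 a + 13} = \frac{1}{\left(-2\right) 6 \cdot 0 + 13} = \frac{1}{\left(-12\right) 0 + 13} = \frac{1}{0 + 13} = \frac{1}{13}$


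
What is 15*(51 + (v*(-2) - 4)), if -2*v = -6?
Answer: 615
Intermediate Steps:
v = 3 (v = -1/2*(-6) = 3)
15*(51 + (v*(-2) - 4)) = 15*(51 + (3*(-2) - 4)) = 15*(51 + (-6 - 4)) = 15*(51 - 10) = 15*41 = 615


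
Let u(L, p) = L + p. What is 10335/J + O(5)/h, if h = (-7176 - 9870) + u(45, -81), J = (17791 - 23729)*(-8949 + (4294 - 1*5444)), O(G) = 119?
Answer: -1739908277/256092754671 ≈ -0.0067941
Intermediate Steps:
J = 59967862 (J = -5938*(-8949 + (4294 - 5444)) = -5938*(-8949 - 1150) = -5938*(-10099) = 59967862)
h = -17082 (h = (-7176 - 9870) + (45 - 81) = -17046 - 36 = -17082)
10335/J + O(5)/h = 10335/59967862 + 119/(-17082) = 10335*(1/59967862) + 119*(-1/17082) = 10335/59967862 - 119/17082 = -1739908277/256092754671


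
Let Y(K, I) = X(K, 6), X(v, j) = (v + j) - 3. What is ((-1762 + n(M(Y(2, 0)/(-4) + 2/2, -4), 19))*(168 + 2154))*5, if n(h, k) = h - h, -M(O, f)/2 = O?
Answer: -20456820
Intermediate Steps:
X(v, j) = -3 + j + v (X(v, j) = (j + v) - 3 = -3 + j + v)
Y(K, I) = 3 + K (Y(K, I) = -3 + 6 + K = 3 + K)
M(O, f) = -2*O
n(h, k) = 0
((-1762 + n(M(Y(2, 0)/(-4) + 2/2, -4), 19))*(168 + 2154))*5 = ((-1762 + 0)*(168 + 2154))*5 = -1762*2322*5 = -4091364*5 = -20456820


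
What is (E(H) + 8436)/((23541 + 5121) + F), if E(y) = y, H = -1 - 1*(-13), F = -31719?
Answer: -2816/1019 ≈ -2.7635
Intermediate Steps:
H = 12 (H = -1 + 13 = 12)
(E(H) + 8436)/((23541 + 5121) + F) = (12 + 8436)/((23541 + 5121) - 31719) = 8448/(28662 - 31719) = 8448/(-3057) = 8448*(-1/3057) = -2816/1019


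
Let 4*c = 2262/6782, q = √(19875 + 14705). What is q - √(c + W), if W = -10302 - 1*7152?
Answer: 2*√8645 - 5*I*√32112081627/6782 ≈ 185.96 - 132.11*I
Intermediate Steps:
q = 2*√8645 (q = √34580 = 2*√8645 ≈ 185.96)
c = 1131/13564 (c = (2262/6782)/4 = (2262*(1/6782))/4 = (¼)*(1131/3391) = 1131/13564 ≈ 0.083382)
W = -17454 (W = -10302 - 7152 = -17454)
q - √(c + W) = 2*√8645 - √(1131/13564 - 17454) = 2*√8645 - √(-236744925/13564) = 2*√8645 - 5*I*√32112081627/6782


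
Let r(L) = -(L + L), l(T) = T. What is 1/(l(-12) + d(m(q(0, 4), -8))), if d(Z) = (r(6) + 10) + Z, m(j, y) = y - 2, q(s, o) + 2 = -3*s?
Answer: -1/24 ≈ -0.041667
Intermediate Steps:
q(s, o) = -2 - 3*s
m(j, y) = -2 + y
r(L) = -2*L
d(Z) = -2 + Z (d(Z) = (-2*6 + 10) + Z = (-12 + 10) + Z = -2 + Z)
1/(l(-12) + d(m(q(0, 4), -8))) = 1/(-12 + (-2 + (-2 - 8))) = 1/(-12 + (-2 - 10)) = 1/(-12 - 12) = 1/(-24) = -1/24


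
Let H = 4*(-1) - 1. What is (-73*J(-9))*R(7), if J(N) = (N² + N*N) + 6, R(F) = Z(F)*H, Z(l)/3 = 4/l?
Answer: 105120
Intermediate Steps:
H = -5 (H = -4 - 1 = -5)
Z(l) = 12/l (Z(l) = 3*(4/l) = 12/l)
R(F) = -60/F (R(F) = (12/F)*(-5) = -60/F)
J(N) = 6 + 2*N² (J(N) = (N² + N²) + 6 = 2*N² + 6 = 6 + 2*N²)
(-73*J(-9))*R(7) = (-73*(6 + 2*(-9)²))*(-60/7) = (-73*(6 + 2*81))*(-60*⅐) = -73*(6 + 162)*(-60/7) = -73*168*(-60/7) = -12264*(-60/7) = 105120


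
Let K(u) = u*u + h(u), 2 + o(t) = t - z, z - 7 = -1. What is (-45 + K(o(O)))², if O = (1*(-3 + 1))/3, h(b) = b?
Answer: 37249/81 ≈ 459.86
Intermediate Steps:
z = 6 (z = 7 - 1 = 6)
O = -⅔ (O = (1*(-2))*(⅓) = -2*⅓ = -⅔ ≈ -0.66667)
o(t) = -8 + t (o(t) = -2 + (t - 1*6) = -2 + (t - 6) = -2 + (-6 + t) = -8 + t)
K(u) = u + u² (K(u) = u*u + u = u² + u = u + u²)
(-45 + K(o(O)))² = (-45 + (-8 - ⅔)*(1 + (-8 - ⅔)))² = (-45 - 26*(1 - 26/3)/3)² = (-45 - 26/3*(-23/3))² = (-45 + 598/9)² = (193/9)² = 37249/81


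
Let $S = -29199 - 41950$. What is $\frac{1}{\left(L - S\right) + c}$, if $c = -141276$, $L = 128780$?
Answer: $\frac{1}{58653} \approx 1.7049 \cdot 10^{-5}$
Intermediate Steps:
$S = -71149$
$\frac{1}{\left(L - S\right) + c} = \frac{1}{\left(128780 - -71149\right) - 141276} = \frac{1}{\left(128780 + 71149\right) - 141276} = \frac{1}{199929 - 141276} = \frac{1}{58653}$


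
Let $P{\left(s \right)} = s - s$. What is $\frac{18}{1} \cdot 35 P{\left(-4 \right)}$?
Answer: $0$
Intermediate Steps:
$P{\left(s \right)} = 0$
$\frac{18}{1} \cdot 35 P{\left(-4 \right)} = \frac{18}{1} \cdot 35 \cdot 0 = 18 \cdot 1 \cdot 35 \cdot 0 = 18 \cdot 35 \cdot 0 = 630 \cdot 0 = 0$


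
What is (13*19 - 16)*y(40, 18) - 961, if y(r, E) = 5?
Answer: 194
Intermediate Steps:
(13*19 - 16)*y(40, 18) - 961 = (13*19 - 16)*5 - 961 = (247 - 16)*5 - 961 = 231*5 - 961 = 1155 - 961 = 194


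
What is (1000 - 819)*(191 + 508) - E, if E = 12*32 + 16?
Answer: 126119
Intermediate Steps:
E = 400 (E = 384 + 16 = 400)
(1000 - 819)*(191 + 508) - E = (1000 - 819)*(191 + 508) - 1*400 = 181*699 - 400 = 126519 - 400 = 126119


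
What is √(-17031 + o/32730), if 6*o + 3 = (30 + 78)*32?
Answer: I*√18244489303785/32730 ≈ 130.5*I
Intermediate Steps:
o = 1151/2 (o = -½ + ((30 + 78)*32)/6 = -½ + (108*32)/6 = -½ + (⅙)*3456 = -½ + 576 = 1151/2 ≈ 575.50)
√(-17031 + o/32730) = √(-17031 + (1151/2)/32730) = √(-17031 + (1151/2)*(1/32730)) = √(-17031 + 1151/65460) = √(-1114848109/65460) = I*√18244489303785/32730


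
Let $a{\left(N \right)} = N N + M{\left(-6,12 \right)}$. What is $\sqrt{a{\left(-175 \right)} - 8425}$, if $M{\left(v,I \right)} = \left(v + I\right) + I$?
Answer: $23 \sqrt{42} \approx 149.06$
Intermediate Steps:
$M{\left(v,I \right)} = v + 2 I$ ($M{\left(v,I \right)} = \left(I + v\right) + I = v + 2 I$)
$a{\left(N \right)} = 18 + N^{2}$ ($a{\left(N \right)} = N N + \left(-6 + 2 \cdot 12\right) = N^{2} + \left(-6 + 24\right) = N^{2} + 18 = 18 + N^{2}$)
$\sqrt{a{\left(-175 \right)} - 8425} = \sqrt{\left(18 + \left(-175\right)^{2}\right) - 8425} = \sqrt{\left(18 + 30625\right) - 8425} = \sqrt{30643 - 8425} = \sqrt{22218} = 23 \sqrt{42}$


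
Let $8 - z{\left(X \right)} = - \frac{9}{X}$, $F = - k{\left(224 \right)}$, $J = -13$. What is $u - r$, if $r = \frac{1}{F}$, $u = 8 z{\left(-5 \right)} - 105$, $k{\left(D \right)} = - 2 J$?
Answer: $- \frac{7197}{130} \approx -55.362$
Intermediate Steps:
$k{\left(D \right)} = 26$ ($k{\left(D \right)} = \left(-2\right) \left(-13\right) = 26$)
$F = -26$ ($F = \left(-1\right) 26 = -26$)
$z{\left(X \right)} = 8 + \frac{9}{X}$ ($z{\left(X \right)} = 8 - - \frac{9}{X} = 8 + \frac{9}{X}$)
$u = - \frac{277}{5}$ ($u = 8 \left(8 + \frac{9}{-5}\right) - 105 = 8 \left(8 + 9 \left(- \frac{1}{5}\right)\right) - 105 = 8 \left(8 - \frac{9}{5}\right) - 105 = 8 \cdot \frac{31}{5} - 105 = \frac{248}{5} - 105 = - \frac{277}{5} \approx -55.4$)
$r = - \frac{1}{26}$ ($r = \frac{1}{-26} = - \frac{1}{26} \approx -0.038462$)
$u - r = - \frac{277}{5} - - \frac{1}{26} = - \frac{277}{5} + \frac{1}{26} = - \frac{7197}{130}$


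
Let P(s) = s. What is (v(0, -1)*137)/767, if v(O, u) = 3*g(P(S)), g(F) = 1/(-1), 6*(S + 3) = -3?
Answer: -411/767 ≈ -0.53585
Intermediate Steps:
S = -7/2 (S = -3 + (1/6)*(-3) = -3 - 1/2 = -7/2 ≈ -3.5000)
g(F) = -1
v(O, u) = -3 (v(O, u) = 3*(-1) = -3)
(v(0, -1)*137)/767 = -3*137/767 = -411*1/767 = -411/767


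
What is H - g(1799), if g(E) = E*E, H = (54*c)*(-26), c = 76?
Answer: -3343105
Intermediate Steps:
H = -106704 (H = (54*76)*(-26) = 4104*(-26) = -106704)
g(E) = E²
H - g(1799) = -106704 - 1*1799² = -106704 - 1*3236401 = -106704 - 3236401 = -3343105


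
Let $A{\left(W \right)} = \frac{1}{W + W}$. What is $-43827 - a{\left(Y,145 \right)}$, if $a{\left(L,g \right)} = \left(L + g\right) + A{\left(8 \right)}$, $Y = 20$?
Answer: $- \frac{703873}{16} \approx -43992.0$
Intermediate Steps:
$A{\left(W \right)} = \frac{1}{2 W}$
$a{\left(L,g \right)} = \frac{1}{16} + L + g$ ($a{\left(L,g \right)} = \left(L + g\right) + \frac{1}{2 \cdot 8} = \left(L + g\right) + \frac{1}{2} \cdot \frac{1}{8} = \left(L + g\right) + \frac{1}{16} = \frac{1}{16} + L + g$)
$-43827 - a{\left(Y,145 \right)} = -43827 - \left(\frac{1}{16} + 20 + 145\right) = -43827 - \frac{2641}{16} = - \frac{703873}{16}$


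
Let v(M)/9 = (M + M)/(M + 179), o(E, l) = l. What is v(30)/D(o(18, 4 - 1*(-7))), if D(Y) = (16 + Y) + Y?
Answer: 270/3971 ≈ 0.067993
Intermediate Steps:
D(Y) = 16 + 2*Y
v(M) = 18*M/(179 + M) (v(M) = 9*((M + M)/(M + 179)) = 9*((2*M)/(179 + M)) = 9*(2*M/(179 + M)) = 18*M/(179 + M))
v(30)/D(o(18, 4 - 1*(-7))) = (18*30/(179 + 30))/(16 + 2*(4 - 1*(-7))) = (18*30/209)/(16 + 2*(4 + 7)) = (18*30*(1/209))/(16 + 2*11) = 540/(209*(16 + 22)) = (540/209)/38 = (540/209)*(1/38) = 270/3971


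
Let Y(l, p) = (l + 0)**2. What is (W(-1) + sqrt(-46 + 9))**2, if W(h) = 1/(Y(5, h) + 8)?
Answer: -40292/1089 + 2*I*sqrt(37)/33 ≈ -36.999 + 0.36865*I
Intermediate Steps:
Y(l, p) = l**2
W(h) = 1/33 (W(h) = 1/(5**2 + 8) = 1/(25 + 8) = 1/33)
(W(-1) + sqrt(-46 + 9))**2 = (1/33 + sqrt(-46 + 9))**2 = (1/33 + sqrt(-37))**2 = (1/33 + I*sqrt(37))**2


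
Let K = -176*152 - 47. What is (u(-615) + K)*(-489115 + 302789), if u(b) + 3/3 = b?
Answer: 5108127290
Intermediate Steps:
u(b) = -1 + b
K = -26799 (K = -26752 - 47 = -26799)
(u(-615) + K)*(-489115 + 302789) = ((-1 - 615) - 26799)*(-489115 + 302789) = (-616 - 26799)*(-186326) = -27415*(-186326) = 5108127290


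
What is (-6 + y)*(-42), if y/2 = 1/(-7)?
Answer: 264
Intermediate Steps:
y = -2/7 (y = 2/(-7) = 2*(-⅐) = -2/7 ≈ -0.28571)
(-6 + y)*(-42) = (-6 - 2/7)*(-42) = -44/7*(-42) = 264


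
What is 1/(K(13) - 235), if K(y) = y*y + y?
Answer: -1/53 ≈ -0.018868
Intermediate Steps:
K(y) = y + y² (K(y) = y² + y = y + y²)
1/(K(13) - 235) = 1/(13*(1 + 13) - 235) = 1/(13*14 - 235) = 1/(182 - 235) = 1/(-53) = -1/53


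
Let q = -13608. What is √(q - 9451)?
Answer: I*√23059 ≈ 151.85*I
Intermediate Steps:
√(q - 9451) = √(-13608 - 9451) = √(-23059) = I*√23059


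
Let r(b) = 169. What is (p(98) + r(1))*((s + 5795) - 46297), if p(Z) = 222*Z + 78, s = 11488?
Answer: -638395042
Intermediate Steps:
p(Z) = 78 + 222*Z
(p(98) + r(1))*((s + 5795) - 46297) = ((78 + 222*98) + 169)*((11488 + 5795) - 46297) = ((78 + 21756) + 169)*(17283 - 46297) = (21834 + 169)*(-29014) = 22003*(-29014) = -638395042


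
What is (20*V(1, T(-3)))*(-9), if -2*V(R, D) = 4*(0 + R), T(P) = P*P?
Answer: 360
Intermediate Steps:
T(P) = P²
V(R, D) = -2*R (V(R, D) = -2*(0 + R) = -2*R)
(20*V(1, T(-3)))*(-9) = (20*(-2*1))*(-9) = (20*(-2))*(-9) = -40*(-9) = 360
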